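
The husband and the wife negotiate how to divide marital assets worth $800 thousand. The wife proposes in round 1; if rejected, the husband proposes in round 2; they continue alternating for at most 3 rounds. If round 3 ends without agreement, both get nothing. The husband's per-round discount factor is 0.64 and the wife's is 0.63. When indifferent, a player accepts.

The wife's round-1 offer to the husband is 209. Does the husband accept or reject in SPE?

Work out the husband's continuation value if the offer is rejected.
Round 3 (the wife proposes): rejection yields 0 for the husband; the wife offers 0 and keeps 800.
Round 2 (the husband proposes): the wife can get 800 next round, worth 0.63 × 800 = 504 now; the husband offers that and keeps 296.
So by rejecting in round 1, the husband gets 296 next round, worth 0.64 × 296 = 189.44 now.
Offer 209 ≥ 189.44, so the husband accepts.

Accept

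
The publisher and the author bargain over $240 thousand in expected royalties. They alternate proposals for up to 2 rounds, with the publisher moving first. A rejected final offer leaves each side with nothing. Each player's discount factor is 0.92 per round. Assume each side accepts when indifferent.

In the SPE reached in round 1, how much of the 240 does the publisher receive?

19.2

Work backward from the last round.
Round 2 (the author proposes): rejection yields 0 for the publisher; the author offers 0 and keeps 240.
Round 1 (the publisher proposes): the author can get 240 next round, worth 0.92 × 240 = 220.8 now; the publisher offers that and keeps 19.2.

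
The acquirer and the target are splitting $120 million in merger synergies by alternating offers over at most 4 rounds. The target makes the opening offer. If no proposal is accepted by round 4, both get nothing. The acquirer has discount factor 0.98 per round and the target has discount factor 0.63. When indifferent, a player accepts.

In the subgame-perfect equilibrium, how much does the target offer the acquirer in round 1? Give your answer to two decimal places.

116.12

Work backward from the last round.
Round 4 (the acquirer proposes): rejection yields 0 for the target; the acquirer offers 0 and keeps 120.
Round 3 (the target proposes): the acquirer can get 120 next round, worth 0.98 × 120 = 117.6 now, so the target offers 117.6, keeping 2.4.
Round 2 (the acquirer proposes): the target can get 2.4 next round, worth 0.63 × 2.4 = 1.512 now; the acquirer offers that and keeps 118.488.
Round 1 (the target proposes): the acquirer can get 118.488 next round, worth 0.98 × 118.488 = 116.11824 now, so the target offers 116.11824, keeping 3.88176.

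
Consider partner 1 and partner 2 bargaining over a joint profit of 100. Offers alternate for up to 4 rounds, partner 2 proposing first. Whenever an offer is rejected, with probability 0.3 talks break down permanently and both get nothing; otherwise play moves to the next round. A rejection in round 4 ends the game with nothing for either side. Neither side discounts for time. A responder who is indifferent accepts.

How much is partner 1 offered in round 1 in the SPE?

By backward induction:
Round 4 (partner 1 proposes): partner 2 will accept anything ≥ 0, so partner 1 offers 0 and keeps 100.
Round 3 (partner 2 proposes): rejecting gives partner 1 an expected 0.7 × 100 = 70, so partner 2 offers 70, keeping 30.
Round 2 (partner 1 proposes): rejecting gives partner 2 an expected 0.7 × 30 = 21. Partner 1 offers 21 and keeps 100 − 21 = 79.
Round 1 (partner 2 proposes): rejecting gives partner 1 an expected 0.7 × 79 = 55.3, so partner 2 offers 55.3, keeping 44.7.

55.3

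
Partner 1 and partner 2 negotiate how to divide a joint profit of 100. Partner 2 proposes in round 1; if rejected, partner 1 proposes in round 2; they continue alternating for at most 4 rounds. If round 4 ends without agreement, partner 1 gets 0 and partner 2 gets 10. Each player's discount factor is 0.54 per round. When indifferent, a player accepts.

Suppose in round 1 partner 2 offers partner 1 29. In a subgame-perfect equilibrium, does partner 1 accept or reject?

Reject

Work out partner 1's continuation value if the offer is rejected.
Round 4 (partner 1 proposes): partner 2 gets 10 if talks fail, so partner 1 offers 10 and keeps 90.
Round 3 (partner 2 proposes): partner 1 can get 90 next round, worth 0.54 × 90 = 48.6 now, so partner 2 offers 48.6, keeping 51.4.
Round 2 (partner 1 proposes): partner 2 can get 51.4 next round, worth 0.54 × 51.4 = 27.756 now, so partner 1 offers 27.756, keeping 72.244.
So by rejecting in round 1, partner 1 gets 72.244 next round, worth 0.54 × 72.244 = 39.01176 now.
Offer 29 < 39.01176, so partner 1 rejects.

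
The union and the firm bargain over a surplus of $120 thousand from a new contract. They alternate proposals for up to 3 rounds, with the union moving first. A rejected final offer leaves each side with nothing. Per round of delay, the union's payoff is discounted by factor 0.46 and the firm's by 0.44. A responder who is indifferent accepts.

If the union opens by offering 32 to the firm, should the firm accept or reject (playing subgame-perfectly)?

Work out the firm's continuation value if the offer is rejected.
Round 3 (the union proposes): rejection yields 0 for the firm; the union offers 0 and keeps 120.
Round 2 (the firm proposes): the union can get 120 next round, worth 0.46 × 120 = 55.2 now. The firm offers 55.2 and keeps 120 − 55.2 = 64.8.
So by rejecting in round 1, the firm gets 64.8 next round, worth 0.44 × 64.8 = 28.512 now.
Offer 32 ≥ 28.512, so the firm accepts.

Accept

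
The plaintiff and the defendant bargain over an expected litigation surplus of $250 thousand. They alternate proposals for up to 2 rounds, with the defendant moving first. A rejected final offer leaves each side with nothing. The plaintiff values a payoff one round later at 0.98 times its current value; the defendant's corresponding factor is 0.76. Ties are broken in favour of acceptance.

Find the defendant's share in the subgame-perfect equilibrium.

By backward induction:
Round 2 (the plaintiff proposes): rejection yields 0 for the defendant; the plaintiff offers 0 and keeps 250.
Round 1 (the defendant proposes): the plaintiff can get 250 next round, worth 0.98 × 250 = 245 now. The defendant offers 245 and keeps 250 − 245 = 5.

5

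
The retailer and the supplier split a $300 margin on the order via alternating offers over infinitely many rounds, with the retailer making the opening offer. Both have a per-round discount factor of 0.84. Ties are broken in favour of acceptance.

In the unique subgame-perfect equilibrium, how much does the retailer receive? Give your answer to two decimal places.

When the retailer proposes, the supplier accepts any offer worth at least 0.84 times what the supplier would get by proposing next round; and vice versa.
This gives x = 300 − 0.84y and y = 300 − 0.84x, where x and y are each side's share when it proposes.
Hence (1 − 0.84·0.84)x = 300(1 − 0.84), i.e. 0.2944·x = 48.
x ≈ 163.0435; the supplier's share is 300 − x ≈ 136.9565.

163.04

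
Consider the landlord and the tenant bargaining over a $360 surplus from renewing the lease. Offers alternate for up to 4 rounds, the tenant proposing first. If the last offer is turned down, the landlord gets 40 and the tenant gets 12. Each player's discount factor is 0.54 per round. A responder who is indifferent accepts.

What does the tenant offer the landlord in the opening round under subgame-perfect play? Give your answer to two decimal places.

Round 4 (the landlord proposes): the tenant gets 12 if talks fail, so the landlord offers 12 and keeps 348.
Round 3 (the tenant proposes): the landlord can get 348 next round, worth 0.54 × 348 = 187.92 now; the tenant offers that and keeps 172.08.
Round 2 (the landlord proposes): the tenant can get 172.08 next round, worth 0.54 × 172.08 = 92.9232 now, so the landlord offers 92.9232, keeping 267.0768.
Round 1 (the tenant proposes): the landlord can get 267.0768 next round, worth 0.54 × 267.0768 = 144.221472 now. The tenant offers 144.221472 and keeps 360 − 144.221472 = 215.778528.

144.22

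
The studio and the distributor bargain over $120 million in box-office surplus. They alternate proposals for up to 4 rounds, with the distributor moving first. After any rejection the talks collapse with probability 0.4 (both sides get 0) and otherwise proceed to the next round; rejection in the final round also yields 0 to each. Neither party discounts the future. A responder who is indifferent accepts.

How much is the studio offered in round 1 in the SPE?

54.72

Round 4 (the studio proposes): the distributor will accept anything ≥ 0, so the studio offers 0 and keeps 120.
Round 3 (the distributor proposes): rejecting gives the studio an expected 0.6 × 120 = 72. The distributor offers 72 and keeps 120 − 72 = 48.
Round 2 (the studio proposes): rejecting gives the distributor an expected 0.6 × 48 = 28.8. The studio offers 28.8 and keeps 120 − 28.8 = 91.2.
Round 1 (the distributor proposes): rejecting gives the studio an expected 0.6 × 91.2 = 54.72, so the distributor offers 54.72, keeping 65.28.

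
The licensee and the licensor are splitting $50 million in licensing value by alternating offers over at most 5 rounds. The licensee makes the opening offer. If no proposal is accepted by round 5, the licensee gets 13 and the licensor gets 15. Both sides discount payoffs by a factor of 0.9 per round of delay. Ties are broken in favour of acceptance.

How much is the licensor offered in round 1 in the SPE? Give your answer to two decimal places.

By backward induction:
Round 5 (the licensee proposes): the licensor gets 15 if talks fail, so the licensee offers 15 and keeps 35.
Round 4 (the licensor proposes): the licensee can get 35 next round, worth 0.9 × 35 = 31.5 now. The licensor offers 31.5 and keeps 50 − 31.5 = 18.5.
Round 3 (the licensee proposes): the licensor can get 18.5 next round, worth 0.9 × 18.5 = 16.65 now, so the licensee offers 16.65, keeping 33.35.
Round 2 (the licensor proposes): the licensee can get 33.35 next round, worth 0.9 × 33.35 = 30.015 now; the licensor offers that and keeps 19.985.
Round 1 (the licensee proposes): the licensor can get 19.985 next round, worth 0.9 × 19.985 = 17.9865 now, so the licensee offers 17.9865, keeping 32.0135.

17.99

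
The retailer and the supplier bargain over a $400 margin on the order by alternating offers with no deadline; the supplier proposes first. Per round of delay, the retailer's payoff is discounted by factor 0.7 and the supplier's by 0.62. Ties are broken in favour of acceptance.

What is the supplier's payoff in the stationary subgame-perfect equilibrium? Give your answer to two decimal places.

212.01

When the supplier proposes, the retailer accepts any offer worth at least 0.7 times what the retailer would get by proposing next round; and vice versa.
This gives x = 400 − 0.7y and y = 400 − 0.62x, where x and y are each side's share when it proposes.
Hence (1 − 0.7·0.62)x = 400(1 − 0.7), i.e. 0.566·x = 120.
x ≈ 212.0141; the retailer's share is 400 − x ≈ 187.9859.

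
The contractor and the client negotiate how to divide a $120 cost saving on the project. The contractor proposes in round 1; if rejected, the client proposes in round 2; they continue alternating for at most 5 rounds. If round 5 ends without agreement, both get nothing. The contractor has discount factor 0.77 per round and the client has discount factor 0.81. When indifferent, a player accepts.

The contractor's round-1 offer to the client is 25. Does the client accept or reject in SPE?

Round 5 (the contractor proposes): rejection yields 0 for the client; the contractor offers 0 and keeps 120.
Round 4 (the client proposes): the contractor can get 120 next round, worth 0.77 × 120 = 92.4 now. The client offers 92.4 and keeps 120 − 92.4 = 27.6.
Round 3 (the contractor proposes): the client can get 27.6 next round, worth 0.81 × 27.6 = 22.356 now, so the contractor offers 22.356, keeping 97.644.
Round 2 (the client proposes): the contractor can get 97.644 next round, worth 0.77 × 97.644 = 75.18588 now; the client offers that and keeps 44.81412.
So by rejecting in round 1, the client gets 44.81412 next round, worth 0.81 × 44.81412 = 36.2994372 now.
Offer 25 < 36.2994372, so the client rejects.

Reject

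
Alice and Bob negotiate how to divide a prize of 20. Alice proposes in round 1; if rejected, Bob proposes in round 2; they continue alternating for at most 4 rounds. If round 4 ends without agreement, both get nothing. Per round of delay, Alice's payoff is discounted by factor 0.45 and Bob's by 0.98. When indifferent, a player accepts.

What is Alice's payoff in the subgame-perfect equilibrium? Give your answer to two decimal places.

0.58

Round 4 (Bob proposes): Alice will accept anything ≥ 0, so Bob offers 0 and keeps 20.
Round 3 (Alice proposes): Bob can get 20 next round, worth 0.98 × 20 = 19.6 now; Alice offers that and keeps 0.4.
Round 2 (Bob proposes): Alice can get 0.4 next round, worth 0.45 × 0.4 = 0.18 now, so Bob offers 0.18, keeping 19.82.
Round 1 (Alice proposes): Bob can get 19.82 next round, worth 0.98 × 19.82 = 19.4236 now, so Alice offers 19.4236, keeping 0.5764.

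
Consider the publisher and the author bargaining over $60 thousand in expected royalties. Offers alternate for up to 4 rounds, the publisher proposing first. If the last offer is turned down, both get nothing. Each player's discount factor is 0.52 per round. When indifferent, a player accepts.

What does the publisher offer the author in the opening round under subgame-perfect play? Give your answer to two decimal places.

23.41

Round 4 (the author proposes): the publisher will accept anything ≥ 0, so the author offers 0 and keeps 60.
Round 3 (the publisher proposes): the author can get 60 next round, worth 0.52 × 60 = 31.2 now. The publisher offers 31.2 and keeps 60 − 31.2 = 28.8.
Round 2 (the author proposes): the publisher can get 28.8 next round, worth 0.52 × 28.8 = 14.976 now, so the author offers 14.976, keeping 45.024.
Round 1 (the publisher proposes): the author can get 45.024 next round, worth 0.52 × 45.024 = 23.41248 now; the publisher offers that and keeps 36.58752.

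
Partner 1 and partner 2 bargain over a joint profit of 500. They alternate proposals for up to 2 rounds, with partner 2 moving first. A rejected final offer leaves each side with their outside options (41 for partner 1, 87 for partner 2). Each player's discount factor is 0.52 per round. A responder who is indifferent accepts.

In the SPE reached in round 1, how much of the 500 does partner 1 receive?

214.76

By backward induction:
Round 2 (partner 1 proposes): partner 2 gets 87 if talks fail, so partner 1 offers 87 and keeps 413.
Round 1 (partner 2 proposes): partner 1 can get 413 next round, worth 0.52 × 413 = 214.76 now. Partner 2 offers 214.76 and keeps 500 − 214.76 = 285.24.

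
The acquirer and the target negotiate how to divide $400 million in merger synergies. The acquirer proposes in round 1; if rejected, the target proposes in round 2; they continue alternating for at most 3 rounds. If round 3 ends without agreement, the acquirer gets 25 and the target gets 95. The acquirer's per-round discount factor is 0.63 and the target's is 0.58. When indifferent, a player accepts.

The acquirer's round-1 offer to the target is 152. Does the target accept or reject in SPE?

Round 3 (the acquirer proposes): the target gets 95 if talks fail, so the acquirer offers 95 and keeps 305.
Round 2 (the target proposes): the acquirer can get 305 next round, worth 0.63 × 305 = 192.15 now. The target offers 192.15 and keeps 400 − 192.15 = 207.85.
So by rejecting in round 1, the target gets 207.85 next round, worth 0.58 × 207.85 = 120.553 now.
Offer 152 ≥ 120.553, so the target accepts.

Accept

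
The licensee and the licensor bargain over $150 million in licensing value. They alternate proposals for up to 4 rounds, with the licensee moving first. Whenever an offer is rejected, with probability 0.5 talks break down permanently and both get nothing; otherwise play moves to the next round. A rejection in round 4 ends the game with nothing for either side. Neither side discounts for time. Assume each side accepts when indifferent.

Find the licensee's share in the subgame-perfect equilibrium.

Round 4 (the licensor proposes): rejection yields 0 for the licensee; the licensor offers 0 and keeps 150.
Round 3 (the licensee proposes): rejecting gives the licensor an expected 0.5 × 150 = 75. The licensee offers 75 and keeps 150 − 75 = 75.
Round 2 (the licensor proposes): rejecting gives the licensee an expected 0.5 × 75 = 37.5; the licensor offers that and keeps 112.5.
Round 1 (the licensee proposes): rejecting gives the licensor an expected 0.5 × 112.5 = 56.25; the licensee offers that and keeps 93.75.

93.75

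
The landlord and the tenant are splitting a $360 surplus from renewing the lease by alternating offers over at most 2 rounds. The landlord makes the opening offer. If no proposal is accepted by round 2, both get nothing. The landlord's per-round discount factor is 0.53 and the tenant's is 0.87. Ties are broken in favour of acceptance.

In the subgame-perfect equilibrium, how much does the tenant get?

Round 2 (the tenant proposes): rejection yields 0 for the landlord; the tenant offers 0 and keeps 360.
Round 1 (the landlord proposes): the tenant can get 360 next round, worth 0.87 × 360 = 313.2 now. The landlord offers 313.2 and keeps 360 − 313.2 = 46.8.

313.2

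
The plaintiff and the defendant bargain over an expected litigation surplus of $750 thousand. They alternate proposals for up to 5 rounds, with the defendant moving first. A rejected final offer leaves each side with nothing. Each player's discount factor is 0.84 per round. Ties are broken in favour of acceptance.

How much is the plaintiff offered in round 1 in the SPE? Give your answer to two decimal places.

Round 5 (the defendant proposes): the plaintiff will accept anything ≥ 0, so the defendant offers 0 and keeps 750.
Round 4 (the plaintiff proposes): the defendant can get 750 next round, worth 0.84 × 750 = 630 now. The plaintiff offers 630 and keeps 750 − 630 = 120.
Round 3 (the defendant proposes): the plaintiff can get 120 next round, worth 0.84 × 120 = 100.8 now. The defendant offers 100.8 and keeps 750 − 100.8 = 649.2.
Round 2 (the plaintiff proposes): the defendant can get 649.2 next round, worth 0.84 × 649.2 = 545.328 now, so the plaintiff offers 545.328, keeping 204.672.
Round 1 (the defendant proposes): the plaintiff can get 204.672 next round, worth 0.84 × 204.672 = 171.92448 now, so the defendant offers 171.92448, keeping 578.07552.

171.92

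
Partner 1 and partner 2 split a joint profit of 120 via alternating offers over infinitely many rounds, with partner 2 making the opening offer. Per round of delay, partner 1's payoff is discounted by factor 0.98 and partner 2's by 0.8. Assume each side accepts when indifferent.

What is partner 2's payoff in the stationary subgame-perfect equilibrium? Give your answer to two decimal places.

11.11

Let x be partner 2's share when partner 2 proposes and y be partner 1's share when partner 1 proposes.
Partner 1 accepts iff offered ≥ 0.98·y, so x = 120 − 0.98y. Symmetrically y = 120 − 0.8x.
Substituting: x = 120 − 0.98(120 − 0.8x), giving x(1 − 0.8·0.98) = 120(1 − 0.98).
So x = 120 × 0.02 / 0.216 ≈ 11.1111, and partner 1 receives 120 − x ≈ 108.8889.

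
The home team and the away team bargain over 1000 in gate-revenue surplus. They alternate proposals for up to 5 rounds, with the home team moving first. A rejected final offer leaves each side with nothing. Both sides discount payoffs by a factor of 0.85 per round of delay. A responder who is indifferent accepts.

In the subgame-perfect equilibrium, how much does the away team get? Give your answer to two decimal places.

Round 5 (the home team proposes): rejection yields 0 for the away team; the home team offers 0 and keeps 1000.
Round 4 (the away team proposes): the home team can get 1000 next round, worth 0.85 × 1000 = 850 now, so the away team offers 850, keeping 150.
Round 3 (the home team proposes): the away team can get 150 next round, worth 0.85 × 150 = 127.5 now; the home team offers that and keeps 872.5.
Round 2 (the away team proposes): the home team can get 872.5 next round, worth 0.85 × 872.5 = 741.625 now, so the away team offers 741.625, keeping 258.375.
Round 1 (the home team proposes): the away team can get 258.375 next round, worth 0.85 × 258.375 = 219.61875 now; the home team offers that and keeps 780.38125.

219.62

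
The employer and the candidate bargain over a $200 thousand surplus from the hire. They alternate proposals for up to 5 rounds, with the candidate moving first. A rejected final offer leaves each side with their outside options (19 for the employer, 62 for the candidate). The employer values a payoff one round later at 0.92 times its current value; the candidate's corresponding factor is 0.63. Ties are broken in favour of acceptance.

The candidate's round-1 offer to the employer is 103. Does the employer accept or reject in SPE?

Reject

Work out the employer's continuation value if the offer is rejected.
Round 5 (the candidate proposes): the employer gets 19 if talks fail, so the candidate offers 19 and keeps 181.
Round 4 (the employer proposes): the candidate can get 181 next round, worth 0.63 × 181 = 114.03 now; the employer offers that and keeps 85.97.
Round 3 (the candidate proposes): the employer can get 85.97 next round, worth 0.92 × 85.97 = 79.0924 now. The candidate offers 79.0924 and keeps 200 − 79.0924 = 120.9076.
Round 2 (the employer proposes): the candidate can get 120.9076 next round, worth 0.63 × 120.9076 = 76.171788 now; the employer offers that and keeps 123.828212.
So by rejecting in round 1, the employer gets 123.828212 next round, worth 0.92 × 123.828212 = 113.92195504 now.
Offer 103 < 113.92195504, so the employer rejects.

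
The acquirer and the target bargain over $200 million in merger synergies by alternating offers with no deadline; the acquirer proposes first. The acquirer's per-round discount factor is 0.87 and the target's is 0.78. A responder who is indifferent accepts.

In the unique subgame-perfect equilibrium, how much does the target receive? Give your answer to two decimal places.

When the acquirer proposes, the target accepts any offer worth at least 0.78 times what the target would get by proposing next round; and vice versa.
This gives x = 200 − 0.78y and y = 200 − 0.87x, where x and y are each side's share when it proposes.
Hence (1 − 0.78·0.87)x = 200(1 − 0.78), i.e. 0.3214·x = 44.
x ≈ 136.9011; the target's share is 200 − x ≈ 63.0989.

63.10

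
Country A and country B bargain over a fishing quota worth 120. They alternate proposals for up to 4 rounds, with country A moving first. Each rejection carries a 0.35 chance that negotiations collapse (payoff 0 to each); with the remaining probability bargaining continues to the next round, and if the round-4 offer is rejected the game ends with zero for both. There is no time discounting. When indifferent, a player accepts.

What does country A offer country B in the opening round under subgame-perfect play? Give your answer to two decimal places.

60.26

Round 4 (country B proposes): rejection yields 0 for country A; country B offers 0 and keeps 120.
Round 3 (country A proposes): rejecting gives country B an expected 0.65 × 120 = 78, so country A offers 78, keeping 42.
Round 2 (country B proposes): rejecting gives country A an expected 0.65 × 42 = 27.3, so country B offers 27.3, keeping 92.7.
Round 1 (country A proposes): rejecting gives country B an expected 0.65 × 92.7 = 60.255. Country A offers 60.255 and keeps 120 − 60.255 = 59.745.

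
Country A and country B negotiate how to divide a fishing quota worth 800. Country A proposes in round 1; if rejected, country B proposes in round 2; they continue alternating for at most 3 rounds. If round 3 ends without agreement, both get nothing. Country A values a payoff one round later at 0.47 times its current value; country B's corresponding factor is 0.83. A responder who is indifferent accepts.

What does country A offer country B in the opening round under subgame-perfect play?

Round 3 (country A proposes): rejection yields 0 for country B; country A offers 0 and keeps 800.
Round 2 (country B proposes): country A can get 800 next round, worth 0.47 × 800 = 376 now, so country B offers 376, keeping 424.
Round 1 (country A proposes): country B can get 424 next round, worth 0.83 × 424 = 351.92 now; country A offers that and keeps 448.08.

351.92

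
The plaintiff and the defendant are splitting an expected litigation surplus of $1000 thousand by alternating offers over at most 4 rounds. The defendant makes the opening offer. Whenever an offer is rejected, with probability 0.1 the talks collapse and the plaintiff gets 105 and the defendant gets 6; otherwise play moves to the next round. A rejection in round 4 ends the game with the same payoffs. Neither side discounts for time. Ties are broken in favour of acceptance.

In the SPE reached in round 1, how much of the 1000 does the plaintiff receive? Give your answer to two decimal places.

By backward induction:
Round 4 (the plaintiff proposes): the defendant gets 6 if talks fail, so the plaintiff offers 6 and keeps 994.
Round 3 (the defendant proposes): rejecting gives the plaintiff an expected 0.9 × 994 + 0.1 × 105 = 905.1, so the defendant offers 905.1, keeping 94.9.
Round 2 (the plaintiff proposes): rejecting gives the defendant an expected 0.9 × 94.9 + 0.1 × 6 = 86.01. The plaintiff offers 86.01 and keeps 1000 − 86.01 = 913.99.
Round 1 (the defendant proposes): rejecting gives the plaintiff an expected 0.9 × 913.99 + 0.1 × 105 = 833.091; the defendant offers that and keeps 166.909.

833.09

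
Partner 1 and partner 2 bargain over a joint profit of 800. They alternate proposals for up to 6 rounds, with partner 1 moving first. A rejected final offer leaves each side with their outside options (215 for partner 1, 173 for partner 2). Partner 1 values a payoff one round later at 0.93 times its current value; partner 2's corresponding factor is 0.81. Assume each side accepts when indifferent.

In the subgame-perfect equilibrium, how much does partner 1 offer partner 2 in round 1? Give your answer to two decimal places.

348.42

Round 6 (partner 2 proposes): partner 1 gets 215 if talks fail, so partner 2 offers 215 and keeps 585.
Round 5 (partner 1 proposes): partner 2 can get 585 next round, worth 0.81 × 585 = 473.85 now, so partner 1 offers 473.85, keeping 326.15.
Round 4 (partner 2 proposes): partner 1 can get 326.15 next round, worth 0.93 × 326.15 = 303.3195 now. Partner 2 offers 303.3195 and keeps 800 − 303.3195 = 496.6805.
Round 3 (partner 1 proposes): partner 2 can get 496.6805 next round, worth 0.81 × 496.6805 = 402.311205 now. Partner 1 offers 402.311205 and keeps 800 − 402.311205 = 397.688795.
Round 2 (partner 2 proposes): partner 1 can get 397.688795 next round, worth 0.93 × 397.688795 = 369.85057935 now, so partner 2 offers 369.85057935, keeping 430.14942065.
Round 1 (partner 1 proposes): partner 2 can get 430.14942065 next round, worth 0.81 × 430.14942065 = 348.4210307265 now. Partner 1 offers 348.4210307265 and keeps 800 − 348.4210307265 = 451.5789692735.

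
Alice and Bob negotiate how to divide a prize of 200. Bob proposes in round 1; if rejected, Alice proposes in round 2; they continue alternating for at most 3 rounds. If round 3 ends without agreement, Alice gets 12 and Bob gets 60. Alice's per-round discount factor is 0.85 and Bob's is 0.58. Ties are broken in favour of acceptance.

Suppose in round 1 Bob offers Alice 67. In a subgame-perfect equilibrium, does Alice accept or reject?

Round 3 (Bob proposes): Alice gets 12 if talks fail, so Bob offers 12 and keeps 188.
Round 2 (Alice proposes): Bob can get 188 next round, worth 0.58 × 188 = 109.04 now, so Alice offers 109.04, keeping 90.96.
So by rejecting in round 1, Alice gets 90.96 next round, worth 0.85 × 90.96 = 77.316 now.
Offer 67 < 77.316, so Alice rejects.

Reject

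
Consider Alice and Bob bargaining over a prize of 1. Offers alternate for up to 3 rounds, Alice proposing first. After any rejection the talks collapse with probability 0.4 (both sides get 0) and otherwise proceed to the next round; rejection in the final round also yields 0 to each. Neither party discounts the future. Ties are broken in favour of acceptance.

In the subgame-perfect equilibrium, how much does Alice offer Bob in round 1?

0.24

By backward induction:
Round 3 (Alice proposes): Bob will accept anything ≥ 0, so Alice offers 0 and keeps 1.
Round 2 (Bob proposes): rejecting gives Alice an expected 0.6 × 1 = 0.6. Bob offers 0.6 and keeps 1 − 0.6 = 0.4.
Round 1 (Alice proposes): rejecting gives Bob an expected 0.6 × 0.4 = 0.24. Alice offers 0.24 and keeps 1 − 0.24 = 0.76.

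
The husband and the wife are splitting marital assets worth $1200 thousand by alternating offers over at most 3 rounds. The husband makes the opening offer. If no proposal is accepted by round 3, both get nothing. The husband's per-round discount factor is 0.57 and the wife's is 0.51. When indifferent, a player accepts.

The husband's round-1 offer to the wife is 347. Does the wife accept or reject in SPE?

Accept

Round 3 (the husband proposes): rejection yields 0 for the wife; the husband offers 0 and keeps 1200.
Round 2 (the wife proposes): the husband can get 1200 next round, worth 0.57 × 1200 = 684 now. The wife offers 684 and keeps 1200 − 684 = 516.
So by rejecting in round 1, the wife gets 516 next round, worth 0.51 × 516 = 263.16 now.
Offer 347 ≥ 263.16, so the wife accepts.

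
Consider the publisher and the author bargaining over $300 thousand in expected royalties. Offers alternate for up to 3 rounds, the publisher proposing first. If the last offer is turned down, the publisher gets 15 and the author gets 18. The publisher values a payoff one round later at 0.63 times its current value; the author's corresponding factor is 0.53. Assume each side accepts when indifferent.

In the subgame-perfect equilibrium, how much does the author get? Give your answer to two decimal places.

64.84

Round 3 (the publisher proposes): the author gets 18 if talks fail, so the publisher offers 18 and keeps 282.
Round 2 (the author proposes): the publisher can get 282 next round, worth 0.63 × 282 = 177.66 now, so the author offers 177.66, keeping 122.34.
Round 1 (the publisher proposes): the author can get 122.34 next round, worth 0.53 × 122.34 = 64.8402 now. The publisher offers 64.8402 and keeps 300 − 64.8402 = 235.1598.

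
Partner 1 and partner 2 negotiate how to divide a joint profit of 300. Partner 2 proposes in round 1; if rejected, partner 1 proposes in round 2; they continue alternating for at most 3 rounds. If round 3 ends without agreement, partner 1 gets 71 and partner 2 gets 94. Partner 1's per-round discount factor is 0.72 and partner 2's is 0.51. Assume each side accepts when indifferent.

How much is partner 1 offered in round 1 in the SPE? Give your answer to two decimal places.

131.91

Round 3 (partner 2 proposes): partner 1 gets 71 if talks fail, so partner 2 offers 71 and keeps 229.
Round 2 (partner 1 proposes): partner 2 can get 229 next round, worth 0.51 × 229 = 116.79 now, so partner 1 offers 116.79, keeping 183.21.
Round 1 (partner 2 proposes): partner 1 can get 183.21 next round, worth 0.72 × 183.21 = 131.9112 now; partner 2 offers that and keeps 168.0888.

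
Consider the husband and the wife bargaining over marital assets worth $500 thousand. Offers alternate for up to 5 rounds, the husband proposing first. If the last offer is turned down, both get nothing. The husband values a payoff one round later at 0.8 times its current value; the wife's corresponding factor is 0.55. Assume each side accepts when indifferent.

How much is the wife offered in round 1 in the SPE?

79.2

Round 5 (the husband proposes): the wife will accept anything ≥ 0, so the husband offers 0 and keeps 500.
Round 4 (the wife proposes): the husband can get 500 next round, worth 0.8 × 500 = 400 now, so the wife offers 400, keeping 100.
Round 3 (the husband proposes): the wife can get 100 next round, worth 0.55 × 100 = 55 now, so the husband offers 55, keeping 445.
Round 2 (the wife proposes): the husband can get 445 next round, worth 0.8 × 445 = 356 now, so the wife offers 356, keeping 144.
Round 1 (the husband proposes): the wife can get 144 next round, worth 0.55 × 144 = 79.2 now, so the husband offers 79.2, keeping 420.8.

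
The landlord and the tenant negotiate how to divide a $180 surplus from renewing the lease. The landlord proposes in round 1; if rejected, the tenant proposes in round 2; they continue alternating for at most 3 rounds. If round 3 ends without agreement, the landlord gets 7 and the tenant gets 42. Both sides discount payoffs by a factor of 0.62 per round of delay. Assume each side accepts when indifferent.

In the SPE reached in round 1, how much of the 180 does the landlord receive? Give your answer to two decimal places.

121.45

Round 3 (the landlord proposes): the tenant gets 42 if talks fail, so the landlord offers 42 and keeps 138.
Round 2 (the tenant proposes): the landlord can get 138 next round, worth 0.62 × 138 = 85.56 now, so the tenant offers 85.56, keeping 94.44.
Round 1 (the landlord proposes): the tenant can get 94.44 next round, worth 0.62 × 94.44 = 58.5528 now. The landlord offers 58.5528 and keeps 180 − 58.5528 = 121.4472.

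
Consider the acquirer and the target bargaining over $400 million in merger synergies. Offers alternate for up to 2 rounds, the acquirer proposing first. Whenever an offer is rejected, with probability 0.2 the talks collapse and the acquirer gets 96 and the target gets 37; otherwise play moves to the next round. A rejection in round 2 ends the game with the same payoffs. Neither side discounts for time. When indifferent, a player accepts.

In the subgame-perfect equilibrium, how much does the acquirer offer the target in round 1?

250.6

By backward induction:
Round 2 (the target proposes): the acquirer gets 96 if talks fail, so the target offers 96 and keeps 304.
Round 1 (the acquirer proposes): rejecting gives the target an expected 0.8 × 304 + 0.2 × 37 = 250.6, so the acquirer offers 250.6, keeping 149.4.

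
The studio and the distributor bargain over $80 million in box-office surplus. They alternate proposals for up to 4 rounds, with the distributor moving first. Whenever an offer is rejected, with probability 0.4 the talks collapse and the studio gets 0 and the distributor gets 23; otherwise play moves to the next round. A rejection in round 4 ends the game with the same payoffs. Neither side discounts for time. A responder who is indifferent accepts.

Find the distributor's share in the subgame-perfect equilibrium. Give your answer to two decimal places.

54.01

Round 4 (the studio proposes): the distributor gets 23 if talks fail, so the studio offers 23 and keeps 57.
Round 3 (the distributor proposes): rejecting gives the studio an expected 0.6 × 57 = 34.2; the distributor offers that and keeps 45.8.
Round 2 (the studio proposes): rejecting gives the distributor an expected 0.6 × 45.8 + 0.4 × 23 = 36.68. The studio offers 36.68 and keeps 80 − 36.68 = 43.32.
Round 1 (the distributor proposes): rejecting gives the studio an expected 0.6 × 43.32 = 25.992, so the distributor offers 25.992, keeping 54.008.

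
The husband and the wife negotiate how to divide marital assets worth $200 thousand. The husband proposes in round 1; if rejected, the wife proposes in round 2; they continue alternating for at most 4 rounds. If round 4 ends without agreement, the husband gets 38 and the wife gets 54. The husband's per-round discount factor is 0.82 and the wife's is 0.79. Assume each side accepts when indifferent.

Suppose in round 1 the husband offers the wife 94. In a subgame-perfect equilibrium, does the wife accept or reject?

Round 4 (the wife proposes): the husband gets 38 if talks fail, so the wife offers 38 and keeps 162.
Round 3 (the husband proposes): the wife can get 162 next round, worth 0.79 × 162 = 127.98 now, so the husband offers 127.98, keeping 72.02.
Round 2 (the wife proposes): the husband can get 72.02 next round, worth 0.82 × 72.02 = 59.0564 now. The wife offers 59.0564 and keeps 200 − 59.0564 = 140.9436.
So by rejecting in round 1, the wife gets 140.9436 next round, worth 0.79 × 140.9436 = 111.345444 now.
Offer 94 < 111.345444, so the wife rejects.

Reject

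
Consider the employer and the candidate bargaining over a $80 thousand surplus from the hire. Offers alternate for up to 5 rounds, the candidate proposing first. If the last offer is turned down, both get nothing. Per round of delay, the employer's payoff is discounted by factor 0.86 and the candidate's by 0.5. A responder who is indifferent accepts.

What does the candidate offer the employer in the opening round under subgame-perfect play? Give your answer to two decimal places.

49.19

Round 5 (the candidate proposes): rejection yields 0 for the employer; the candidate offers 0 and keeps 80.
Round 4 (the employer proposes): the candidate can get 80 next round, worth 0.5 × 80 = 40 now. The employer offers 40 and keeps 80 − 40 = 40.
Round 3 (the candidate proposes): the employer can get 40 next round, worth 0.86 × 40 = 34.4 now, so the candidate offers 34.4, keeping 45.6.
Round 2 (the employer proposes): the candidate can get 45.6 next round, worth 0.5 × 45.6 = 22.8 now, so the employer offers 22.8, keeping 57.2.
Round 1 (the candidate proposes): the employer can get 57.2 next round, worth 0.86 × 57.2 = 49.192 now. The candidate offers 49.192 and keeps 80 − 49.192 = 30.808.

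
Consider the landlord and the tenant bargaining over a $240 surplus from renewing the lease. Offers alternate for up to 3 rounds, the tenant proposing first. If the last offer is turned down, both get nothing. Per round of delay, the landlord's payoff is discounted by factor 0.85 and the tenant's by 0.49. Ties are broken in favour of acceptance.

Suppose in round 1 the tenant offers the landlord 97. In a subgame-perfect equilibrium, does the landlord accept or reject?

Round 3 (the tenant proposes): rejection yields 0 for the landlord; the tenant offers 0 and keeps 240.
Round 2 (the landlord proposes): the tenant can get 240 next round, worth 0.49 × 240 = 117.6 now, so the landlord offers 117.6, keeping 122.4.
So by rejecting in round 1, the landlord gets 122.4 next round, worth 0.85 × 122.4 = 104.04 now.
Offer 97 < 104.04, so the landlord rejects.

Reject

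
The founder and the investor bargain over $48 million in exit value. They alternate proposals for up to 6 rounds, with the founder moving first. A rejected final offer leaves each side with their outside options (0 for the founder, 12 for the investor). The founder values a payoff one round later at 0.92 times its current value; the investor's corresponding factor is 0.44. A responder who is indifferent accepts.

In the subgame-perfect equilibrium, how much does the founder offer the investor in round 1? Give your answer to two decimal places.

Round 6 (the investor proposes): the founder will accept anything ≥ 0, so the investor offers 0 and keeps 48.
Round 5 (the founder proposes): the investor can get 48 next round, worth 0.44 × 48 = 21.12 now. The founder offers 21.12 and keeps 48 − 21.12 = 26.88.
Round 4 (the investor proposes): the founder can get 26.88 next round, worth 0.92 × 26.88 = 24.7296 now. The investor offers 24.7296 and keeps 48 − 24.7296 = 23.2704.
Round 3 (the founder proposes): the investor can get 23.2704 next round, worth 0.44 × 23.2704 = 10.238976 now; the founder offers that and keeps 37.761024.
Round 2 (the investor proposes): the founder can get 37.761024 next round, worth 0.92 × 37.761024 = 34.74014208 now. The investor offers 34.74014208 and keeps 48 − 34.74014208 = 13.25985792.
Round 1 (the founder proposes): the investor can get 13.25985792 next round, worth 0.44 × 13.25985792 = 5.8343374848 now, so the founder offers 5.8343374848, keeping 42.1656625152.

5.83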